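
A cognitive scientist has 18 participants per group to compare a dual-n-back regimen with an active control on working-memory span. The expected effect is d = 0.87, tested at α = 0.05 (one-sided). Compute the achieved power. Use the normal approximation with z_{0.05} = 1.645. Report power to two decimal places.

For two equal groups, power = Φ(d·√(n/2) − z_{α}).
d·√(n/2) = 0.87 × √(18/2) = 0.87 × 3.000 = 2.610.
z_β = 2.610 − 1.645 = 0.965.
Power = Φ(0.965) = 0.833.

power ≈ 0.83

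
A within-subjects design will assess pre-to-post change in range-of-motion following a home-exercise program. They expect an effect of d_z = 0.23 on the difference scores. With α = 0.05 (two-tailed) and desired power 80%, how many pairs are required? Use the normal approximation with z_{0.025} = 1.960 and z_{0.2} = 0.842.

n = 149 pairs

For a paired (one-sample on differences) test: n = ((z_{α/2} + z_β) / d)².
z_{α/2} + z_β = 1.960 + 0.842 = 2.802.
n = (2.802 / 0.23)² = 12.183² = 148.42.
Round up.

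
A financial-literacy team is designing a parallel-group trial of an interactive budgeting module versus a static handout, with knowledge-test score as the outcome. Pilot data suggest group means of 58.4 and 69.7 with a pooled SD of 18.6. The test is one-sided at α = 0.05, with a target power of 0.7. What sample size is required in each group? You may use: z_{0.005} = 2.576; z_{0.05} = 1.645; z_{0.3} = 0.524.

Cohen's d = |M₁ − M₂| / SD_pooled = |58.4 − 69.7| / 18.6 = 11.3 / 18.6 = 0.608.
For two independent groups with equal n: n = 2·((z_{α} + z_β) / d)².
z_{α} + z_β = 1.645 + 0.524 = 2.169.
n = 2 × (2.169 / 0.608)² = 2 × 3.567² = 2 × 12.73 = 25.5.
Round up to the next whole participant.

n = 26 per group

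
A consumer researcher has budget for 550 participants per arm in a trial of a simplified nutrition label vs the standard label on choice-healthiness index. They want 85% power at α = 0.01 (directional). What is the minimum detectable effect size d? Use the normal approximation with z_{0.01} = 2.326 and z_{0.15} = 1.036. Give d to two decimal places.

For two independent groups of n = 550 each: d_min = (z_{α} + z_β)·√(2/n).
z-sum = 2.326 + 1.036 = 3.362.
d_min = 3.362 × √(2/550) = 3.362 × 0.0603 = 0.203.

d_min ≈ 0.20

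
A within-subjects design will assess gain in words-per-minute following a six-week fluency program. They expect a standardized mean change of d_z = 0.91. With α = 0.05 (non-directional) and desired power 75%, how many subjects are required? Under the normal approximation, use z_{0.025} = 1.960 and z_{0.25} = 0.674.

n = 9 pairs

For a paired (one-sample on differences) test: n = ((z_{α/2} + z_β) / d)².
z_{α/2} + z_β = 1.960 + 0.674 = 2.634.
n = (2.634 / 0.91)² = 2.895² = 8.38.
Round up.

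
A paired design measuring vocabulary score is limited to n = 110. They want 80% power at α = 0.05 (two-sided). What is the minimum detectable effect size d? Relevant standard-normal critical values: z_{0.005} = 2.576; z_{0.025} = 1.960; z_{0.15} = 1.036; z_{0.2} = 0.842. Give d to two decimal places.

d_min ≈ 0.27

For a single sample (or paired design) of n = 110: d_min = (z_{α/2} + z_β)/√n.
z-sum = 1.960 + 0.842 = 2.802.
d_min = 2.802 / √110 = 2.802 / 10.488 = 0.267.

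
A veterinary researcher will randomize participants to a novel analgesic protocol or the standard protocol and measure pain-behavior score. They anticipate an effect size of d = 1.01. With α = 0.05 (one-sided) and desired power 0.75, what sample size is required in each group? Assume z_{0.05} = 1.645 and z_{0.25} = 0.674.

For two independent groups with equal n: n = 2·((z_{α} + z_β) / d)².
z_{α} + z_β = 1.645 + 0.674 = 2.319.
n = 2 × (2.319 / 1.01)² = 2 × 2.296² = 2 × 5.27 = 10.5.
Round up to the next whole participant.

n = 11 per group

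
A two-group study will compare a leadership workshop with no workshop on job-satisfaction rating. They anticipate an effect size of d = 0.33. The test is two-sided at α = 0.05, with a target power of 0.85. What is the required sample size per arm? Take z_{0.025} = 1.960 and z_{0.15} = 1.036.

n = 165 per group

For two independent groups with equal n: n = 2·((z_{α/2} + z_β) / d)².
z_{α/2} + z_β = 1.960 + 1.036 = 2.996.
n = 2 × (2.996 / 0.33)² = 2 × 9.079² = 2 × 82.42 = 164.8.
Round up to the next whole participant.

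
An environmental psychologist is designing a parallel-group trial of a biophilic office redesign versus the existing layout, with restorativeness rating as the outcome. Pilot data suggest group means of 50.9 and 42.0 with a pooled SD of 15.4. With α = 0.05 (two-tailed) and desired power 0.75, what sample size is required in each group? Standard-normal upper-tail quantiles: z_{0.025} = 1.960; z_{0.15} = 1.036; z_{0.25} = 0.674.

Cohen's d = |M₁ − M₂| / SD_pooled = |50.9 − 42.0| / 15.4 = 8.9 / 15.4 = 0.578.
For two independent groups with equal n: n = 2·((z_{α/2} + z_β) / d)².
z_{α/2} + z_β = 1.960 + 0.674 = 2.634.
n = 2 × (2.634 / 0.578)² = 2 × 4.557² = 2 × 20.77 = 41.5.
Round up to the next whole participant.

n = 42 per group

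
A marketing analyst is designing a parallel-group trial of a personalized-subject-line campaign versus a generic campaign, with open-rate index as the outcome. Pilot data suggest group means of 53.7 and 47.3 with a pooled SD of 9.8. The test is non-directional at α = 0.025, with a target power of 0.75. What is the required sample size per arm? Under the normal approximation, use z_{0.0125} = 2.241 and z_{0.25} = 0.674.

n = 40 per group

Cohen's d = |M₁ − M₂| / SD_pooled = |53.7 − 47.3| / 9.8 = 6.4 / 9.8 = 0.653.
For two independent groups with equal n: n = 2·((z_{α/2} + z_β) / d)².
z_{α/2} + z_β = 2.241 + 0.674 = 2.915.
n = 2 × (2.915 / 0.653)² = 2 × 4.464² = 2 × 19.93 = 39.9.
Round up to the next whole participant.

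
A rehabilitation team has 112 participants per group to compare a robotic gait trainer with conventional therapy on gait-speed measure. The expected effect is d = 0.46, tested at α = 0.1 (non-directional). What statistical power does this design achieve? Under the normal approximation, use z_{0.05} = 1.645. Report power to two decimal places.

For two equal groups, power = Φ(d·√(n/2) − z_{α/2}).
d·√(n/2) = 0.46 × √(112/2) = 0.46 × 7.483 = 3.442.
z_β = 3.442 − 1.645 = 1.797.
Power = Φ(1.797) = 0.964.

power ≈ 0.96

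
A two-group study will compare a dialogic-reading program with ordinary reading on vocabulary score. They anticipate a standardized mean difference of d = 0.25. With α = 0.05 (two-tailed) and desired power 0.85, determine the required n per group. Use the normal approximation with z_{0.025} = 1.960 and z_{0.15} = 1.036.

For two independent groups with equal n: n = 2·((z_{α/2} + z_β) / d)².
z_{α/2} + z_β = 1.960 + 1.036 = 2.996.
n = 2 × (2.996 / 0.25)² = 2 × 11.984² = 2 × 143.62 = 287.2.
Round up to the next whole participant.

n = 288 per group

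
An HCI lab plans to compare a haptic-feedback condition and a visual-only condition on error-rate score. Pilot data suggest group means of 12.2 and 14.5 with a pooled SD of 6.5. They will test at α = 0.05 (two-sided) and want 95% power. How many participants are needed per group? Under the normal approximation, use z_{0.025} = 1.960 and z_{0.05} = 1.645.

Cohen's d = |M₁ − M₂| / SD_pooled = |12.2 − 14.5| / 6.5 = 2.3 / 6.5 = 0.354.
For two independent groups with equal n: n = 2·((z_{α/2} + z_β) / d)².
z_{α/2} + z_β = 1.960 + 1.645 = 3.605.
n = 2 × (3.605 / 0.354)² = 2 × 10.184² = 2 × 103.71 = 207.4.
Round up to the next whole participant.

n = 208 per group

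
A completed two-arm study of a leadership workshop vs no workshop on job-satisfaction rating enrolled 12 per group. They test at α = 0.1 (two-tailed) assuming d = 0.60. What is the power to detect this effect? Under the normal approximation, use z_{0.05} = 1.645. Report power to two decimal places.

For two equal groups, power = Φ(d·√(n/2) − z_{α/2}).
d·√(n/2) = 0.60 × √(12/2) = 0.60 × 2.449 = 1.470.
z_β = 1.470 − 1.645 = -0.175.
Power = Φ(-0.175) = 0.430.

power ≈ 0.43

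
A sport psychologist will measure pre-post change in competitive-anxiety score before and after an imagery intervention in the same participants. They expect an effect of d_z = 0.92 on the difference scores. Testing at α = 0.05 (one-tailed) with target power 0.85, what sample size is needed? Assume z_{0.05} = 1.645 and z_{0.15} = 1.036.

n = 9 pairs

For a paired (one-sample on differences) test: n = ((z_{α} + z_β) / d)².
z_{α} + z_β = 1.645 + 1.036 = 2.681.
n = (2.681 / 0.92)² = 2.914² = 8.49.
Round up.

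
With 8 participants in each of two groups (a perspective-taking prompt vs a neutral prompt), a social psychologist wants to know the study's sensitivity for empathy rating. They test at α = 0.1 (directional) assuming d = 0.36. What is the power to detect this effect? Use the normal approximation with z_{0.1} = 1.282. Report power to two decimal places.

power ≈ 0.29

For two equal groups, power = Φ(d·√(n/2) − z_{α}).
d·√(n/2) = 0.36 × √(8/2) = 0.36 × 2.000 = 0.720.
z_β = 0.720 − 1.282 = -0.562.
Power = Φ(-0.562) = 0.287.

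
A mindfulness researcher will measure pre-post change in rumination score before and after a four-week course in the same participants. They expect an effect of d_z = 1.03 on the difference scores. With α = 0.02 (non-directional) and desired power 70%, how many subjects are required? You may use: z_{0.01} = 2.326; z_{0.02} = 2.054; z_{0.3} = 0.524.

For a paired (one-sample on differences) test: n = ((z_{α/2} + z_β) / d)².
z_{α/2} + z_β = 2.326 + 0.524 = 2.850.
n = (2.850 / 1.03)² = 2.767² = 7.66.
Round up.

n = 8 pairs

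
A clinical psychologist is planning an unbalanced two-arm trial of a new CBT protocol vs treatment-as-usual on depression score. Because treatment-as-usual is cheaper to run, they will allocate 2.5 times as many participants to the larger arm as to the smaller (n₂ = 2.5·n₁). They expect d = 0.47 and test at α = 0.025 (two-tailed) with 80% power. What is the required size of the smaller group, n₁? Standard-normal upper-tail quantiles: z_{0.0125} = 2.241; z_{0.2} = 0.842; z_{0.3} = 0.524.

n₁ = 61

With allocation ratio k = n₂/n₁ = 2.5, Var(x̄₁−x̄₂) = σ²(1/n₁ + 1/(k·n₁)) = σ²·(k+1)/(k·n₁).
So n₁ = (1 + 1/k)·((z_{α/2} + z_β)/d)² = 1.400 × (3.083/0.47)².
n₁ = 1.400 × 43.03 = 60.2.
Round up: n₁ = 61, giving n₂ = ⌈2.5 × 61⌉ = ⌈152.5⌉ = 153.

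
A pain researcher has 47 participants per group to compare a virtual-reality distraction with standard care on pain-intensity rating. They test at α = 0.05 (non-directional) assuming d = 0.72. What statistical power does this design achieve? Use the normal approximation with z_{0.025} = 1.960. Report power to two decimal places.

For two equal groups, power = Φ(d·√(n/2) − z_{α/2}).
d·√(n/2) = 0.72 × √(47/2) = 0.72 × 4.848 = 3.490.
z_β = 3.490 − 1.960 = 1.530.
Power = Φ(1.530) = 0.937.

power ≈ 0.94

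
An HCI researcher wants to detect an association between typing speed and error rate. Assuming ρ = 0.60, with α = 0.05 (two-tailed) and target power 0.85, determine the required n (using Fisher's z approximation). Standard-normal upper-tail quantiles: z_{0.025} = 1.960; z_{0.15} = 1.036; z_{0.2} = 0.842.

n = 22

Fisher's z: C = ½·ln((1+r)/(1−r)) = ½·ln(4.0000) = 0.6931.
n = ((z_{α/2} + z_β)/C)² + 3.
(1.960 + 1.036) / 0.6931 = 2.996 / 0.6931 = 4.323.
n = 4.323² + 3 = 18.68 + 3 = 21.7.
Round up.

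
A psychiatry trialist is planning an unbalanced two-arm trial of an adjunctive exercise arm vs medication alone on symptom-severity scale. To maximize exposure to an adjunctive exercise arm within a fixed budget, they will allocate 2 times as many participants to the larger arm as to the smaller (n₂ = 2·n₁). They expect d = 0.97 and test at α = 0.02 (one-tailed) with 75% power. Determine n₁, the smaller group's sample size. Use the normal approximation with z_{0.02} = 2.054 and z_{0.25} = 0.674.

n₁ = 12

With allocation ratio k = n₂/n₁ = 2, Var(x̄₁−x̄₂) = σ²(1/n₁ + 1/(k·n₁)) = σ²·(k+1)/(k·n₁).
So n₁ = (1 + 1/k)·((z_{α} + z_β)/d)² = 1.500 × (2.728/0.97)².
n₁ = 1.500 × 7.91 = 11.9.
Round up: n₁ = 12, giving n₂ = 2 × 12 = 24.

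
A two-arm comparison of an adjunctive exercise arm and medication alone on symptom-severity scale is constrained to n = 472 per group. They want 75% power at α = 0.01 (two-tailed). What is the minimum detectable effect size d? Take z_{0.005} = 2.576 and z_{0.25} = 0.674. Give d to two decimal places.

d_min ≈ 0.21

For two independent groups of n = 472 each: d_min = (z_{α/2} + z_β)·√(2/n).
z-sum = 2.576 + 0.674 = 3.250.
d_min = 3.250 × √(2/472) = 3.250 × 0.0651 = 0.212.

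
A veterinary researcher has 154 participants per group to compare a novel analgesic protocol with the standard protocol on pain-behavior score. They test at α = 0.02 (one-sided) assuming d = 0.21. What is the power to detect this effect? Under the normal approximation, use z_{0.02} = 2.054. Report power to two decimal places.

power ≈ 0.42

For two equal groups, power = Φ(d·√(n/2) − z_{α}).
d·√(n/2) = 0.21 × √(154/2) = 0.21 × 8.775 = 1.843.
z_β = 1.843 − 2.054 = -0.211.
Power = Φ(-0.211) = 0.416.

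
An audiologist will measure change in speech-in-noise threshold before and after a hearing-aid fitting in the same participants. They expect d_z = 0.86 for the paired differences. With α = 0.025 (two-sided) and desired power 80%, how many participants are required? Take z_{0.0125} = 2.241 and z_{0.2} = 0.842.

For a paired (one-sample on differences) test: n = ((z_{α/2} + z_β) / d)².
z_{α/2} + z_β = 2.241 + 0.842 = 3.083.
n = (3.083 / 0.86)² = 3.585² = 12.85.
Round up.

n = 13 pairs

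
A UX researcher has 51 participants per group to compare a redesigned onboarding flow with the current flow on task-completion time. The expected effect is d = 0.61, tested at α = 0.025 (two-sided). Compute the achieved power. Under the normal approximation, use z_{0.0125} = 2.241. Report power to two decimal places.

For two equal groups, power = Φ(d·√(n/2) − z_{α/2}).
d·√(n/2) = 0.61 × √(51/2) = 0.61 × 5.050 = 3.080.
z_β = 3.080 − 2.241 = 0.839.
Power = Φ(0.839) = 0.799.

power ≈ 0.80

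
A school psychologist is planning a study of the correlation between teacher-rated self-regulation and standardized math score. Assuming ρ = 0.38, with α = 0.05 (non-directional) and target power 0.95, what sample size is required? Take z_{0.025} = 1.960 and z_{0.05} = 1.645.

n = 85

Fisher's z: C = ½·ln((1+r)/(1−r)) = ½·ln(2.2258) = 0.4001.
n = ((z_{α/2} + z_β)/C)² + 3.
(1.960 + 1.645) / 0.4001 = 3.605 / 0.4001 = 9.010.
n = 9.010² + 3 = 81.18 + 3 = 84.2.
Round up.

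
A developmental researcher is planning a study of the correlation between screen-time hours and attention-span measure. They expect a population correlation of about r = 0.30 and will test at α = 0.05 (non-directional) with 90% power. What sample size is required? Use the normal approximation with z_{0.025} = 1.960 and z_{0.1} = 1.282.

Fisher's z: C = ½·ln((1+r)/(1−r)) = ½·ln(1.8571) = 0.3095.
n = ((z_{α/2} + z_β)/C)² + 3.
(1.960 + 1.282) / 0.3095 = 3.242 / 0.3095 = 10.475.
n = 10.475² + 3 = 109.72 + 3 = 112.7.
Round up.

n = 113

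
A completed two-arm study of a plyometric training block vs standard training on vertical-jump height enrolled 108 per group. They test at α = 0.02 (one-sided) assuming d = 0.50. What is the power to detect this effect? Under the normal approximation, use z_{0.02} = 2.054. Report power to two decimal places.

For two equal groups, power = Φ(d·√(n/2) − z_{α}).
d·√(n/2) = 0.50 × √(108/2) = 0.50 × 7.348 = 3.674.
z_β = 3.674 − 2.054 = 1.620.
Power = Φ(1.620) = 0.947.

power ≈ 0.95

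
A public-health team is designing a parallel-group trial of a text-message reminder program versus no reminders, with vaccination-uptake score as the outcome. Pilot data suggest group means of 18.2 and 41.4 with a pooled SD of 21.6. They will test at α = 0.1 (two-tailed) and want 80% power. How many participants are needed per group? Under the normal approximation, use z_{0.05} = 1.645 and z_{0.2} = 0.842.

Cohen's d = |M₁ − M₂| / SD_pooled = |18.2 − 41.4| / 21.6 = 23.2 / 21.6 = 1.074.
For two independent groups with equal n: n = 2·((z_{α/2} + z_β) / d)².
z_{α/2} + z_β = 1.645 + 0.842 = 2.487.
n = 2 × (2.487 / 1.074)² = 2 × 2.316² = 2 × 5.36 = 10.7.
Round up to the next whole participant.

n = 11 per group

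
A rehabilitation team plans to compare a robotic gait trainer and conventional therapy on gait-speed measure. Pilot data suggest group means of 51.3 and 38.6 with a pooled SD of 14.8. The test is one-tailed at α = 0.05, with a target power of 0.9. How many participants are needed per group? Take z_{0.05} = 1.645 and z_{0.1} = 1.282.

n = 24 per group

Cohen's d = |M₁ − M₂| / SD_pooled = |51.3 − 38.6| / 14.8 = 12.7 / 14.8 = 0.858.
For two independent groups with equal n: n = 2·((z_{α} + z_β) / d)².
z_{α} + z_β = 1.645 + 1.282 = 2.927.
n = 2 × (2.927 / 0.858)² = 2 × 3.411² = 2 × 11.64 = 23.3.
Round up to the next whole participant.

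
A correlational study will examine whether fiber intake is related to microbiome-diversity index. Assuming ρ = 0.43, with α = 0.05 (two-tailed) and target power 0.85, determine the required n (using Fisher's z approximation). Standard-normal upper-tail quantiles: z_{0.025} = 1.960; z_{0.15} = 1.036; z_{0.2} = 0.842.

Fisher's z: C = ½·ln((1+r)/(1−r)) = ½·ln(2.5088) = 0.4599.
n = ((z_{α/2} + z_β)/C)² + 3.
(1.960 + 1.036) / 0.4599 = 2.996 / 0.4599 = 6.514.
n = 6.514² + 3 = 42.44 + 3 = 45.4.
Round up.

n = 46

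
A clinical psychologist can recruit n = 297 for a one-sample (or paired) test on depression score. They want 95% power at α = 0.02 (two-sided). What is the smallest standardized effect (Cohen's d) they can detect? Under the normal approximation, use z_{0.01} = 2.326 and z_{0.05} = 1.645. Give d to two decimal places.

d_min ≈ 0.23

For a single sample (or paired design) of n = 297: d_min = (z_{α/2} + z_β)/√n.
z-sum = 2.326 + 1.645 = 3.971.
d_min = 3.971 / √297 = 3.971 / 17.234 = 0.230.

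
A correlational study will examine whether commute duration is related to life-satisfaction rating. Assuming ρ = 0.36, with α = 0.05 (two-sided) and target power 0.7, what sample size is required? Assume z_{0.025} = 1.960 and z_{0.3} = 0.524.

Fisher's z: C = ½·ln((1+r)/(1−r)) = ½·ln(2.1250) = 0.3769.
n = ((z_{α/2} + z_β)/C)² + 3.
(1.960 + 0.524) / 0.3769 = 2.484 / 0.3769 = 6.591.
n = 6.591² + 3 = 43.44 + 3 = 46.4.
Round up.

n = 47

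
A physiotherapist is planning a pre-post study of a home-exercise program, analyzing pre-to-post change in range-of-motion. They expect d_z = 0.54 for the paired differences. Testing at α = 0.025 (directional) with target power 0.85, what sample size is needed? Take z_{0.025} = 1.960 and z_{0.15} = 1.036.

For a paired (one-sample on differences) test: n = ((z_{α} + z_β) / d)².
z_{α} + z_β = 1.960 + 1.036 = 2.996.
n = (2.996 / 0.54)² = 5.548² = 30.78.
Round up.

n = 31 pairs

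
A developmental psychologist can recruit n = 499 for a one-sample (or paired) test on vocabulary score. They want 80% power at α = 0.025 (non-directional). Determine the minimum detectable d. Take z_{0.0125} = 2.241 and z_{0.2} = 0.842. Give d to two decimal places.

For a single sample (or paired design) of n = 499: d_min = (z_{α/2} + z_β)/√n.
z-sum = 2.241 + 0.842 = 3.083.
d_min = 3.083 / √499 = 3.083 / 22.338 = 0.138.

d_min ≈ 0.14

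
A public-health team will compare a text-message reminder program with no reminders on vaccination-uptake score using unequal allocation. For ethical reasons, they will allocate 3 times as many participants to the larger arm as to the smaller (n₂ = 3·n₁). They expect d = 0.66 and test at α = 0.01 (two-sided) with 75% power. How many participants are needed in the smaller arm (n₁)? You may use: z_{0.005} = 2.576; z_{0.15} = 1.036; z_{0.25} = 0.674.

With allocation ratio k = n₂/n₁ = 3, Var(x̄₁−x̄₂) = σ²(1/n₁ + 1/(k·n₁)) = σ²·(k+1)/(k·n₁).
So n₁ = (1 + 1/k)·((z_{α/2} + z_β)/d)² = 1.333 × (3.250/0.66)².
n₁ = 1.333 × 24.25 = 32.3.
Round up: n₁ = 33, giving n₂ = 3 × 33 = 99.

n₁ = 33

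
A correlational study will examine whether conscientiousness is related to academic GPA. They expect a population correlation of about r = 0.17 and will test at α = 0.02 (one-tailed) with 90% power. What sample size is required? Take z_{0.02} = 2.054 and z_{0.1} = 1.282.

n = 381

Fisher's z: C = ½·ln((1+r)/(1−r)) = ½·ln(1.4096) = 0.1717.
n = ((z_{α} + z_β)/C)² + 3.
(2.054 + 1.282) / 0.1717 = 3.336 / 0.1717 = 19.429.
n = 19.429² + 3 = 377.50 + 3 = 380.5.
Round up.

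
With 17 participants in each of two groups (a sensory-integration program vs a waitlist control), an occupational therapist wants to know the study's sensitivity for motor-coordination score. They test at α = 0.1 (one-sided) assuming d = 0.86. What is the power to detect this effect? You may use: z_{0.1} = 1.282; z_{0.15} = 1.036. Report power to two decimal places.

For two equal groups, power = Φ(d·√(n/2) − z_{α}).
d·√(n/2) = 0.86 × √(17/2) = 0.86 × 2.915 = 2.507.
z_β = 2.507 − 1.282 = 1.225.
Power = Φ(1.225) = 0.890.

power ≈ 0.89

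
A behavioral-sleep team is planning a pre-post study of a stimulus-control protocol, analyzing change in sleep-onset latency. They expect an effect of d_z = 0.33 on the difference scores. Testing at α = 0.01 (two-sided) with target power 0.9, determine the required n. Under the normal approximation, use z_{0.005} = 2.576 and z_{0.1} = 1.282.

n = 137 pairs

For a paired (one-sample on differences) test: n = ((z_{α/2} + z_β) / d)².
z_{α/2} + z_β = 2.576 + 1.282 = 3.858.
n = (3.858 / 0.33)² = 11.691² = 136.68.
Round up.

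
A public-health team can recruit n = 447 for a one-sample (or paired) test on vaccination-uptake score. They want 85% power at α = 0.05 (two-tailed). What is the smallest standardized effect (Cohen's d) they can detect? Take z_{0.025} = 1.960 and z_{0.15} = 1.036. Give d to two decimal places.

d_min ≈ 0.14

For a single sample (or paired design) of n = 447: d_min = (z_{α/2} + z_β)/√n.
z-sum = 1.960 + 1.036 = 2.996.
d_min = 2.996 / √447 = 2.996 / 21.142 = 0.142.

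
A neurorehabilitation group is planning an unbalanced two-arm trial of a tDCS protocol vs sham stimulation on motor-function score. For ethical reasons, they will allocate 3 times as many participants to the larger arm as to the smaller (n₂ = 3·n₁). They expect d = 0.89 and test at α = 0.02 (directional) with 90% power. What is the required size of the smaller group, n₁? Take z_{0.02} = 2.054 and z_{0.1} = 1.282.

n₁ = 19

With allocation ratio k = n₂/n₁ = 3, Var(x̄₁−x̄₂) = σ²(1/n₁ + 1/(k·n₁)) = σ²·(k+1)/(k·n₁).
So n₁ = (1 + 1/k)·((z_{α} + z_β)/d)² = 1.333 × (3.336/0.89)².
n₁ = 1.333 × 14.05 = 18.7.
Round up: n₁ = 19, giving n₂ = 3 × 19 = 57.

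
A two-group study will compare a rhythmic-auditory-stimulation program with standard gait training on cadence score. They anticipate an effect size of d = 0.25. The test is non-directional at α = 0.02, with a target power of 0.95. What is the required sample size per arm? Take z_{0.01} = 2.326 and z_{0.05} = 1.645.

For two independent groups with equal n: n = 2·((z_{α/2} + z_β) / d)².
z_{α/2} + z_β = 2.326 + 1.645 = 3.971.
n = 2 × (3.971 / 0.25)² = 2 × 15.884² = 2 × 252.30 = 504.6.
Round up to the next whole participant.

n = 505 per group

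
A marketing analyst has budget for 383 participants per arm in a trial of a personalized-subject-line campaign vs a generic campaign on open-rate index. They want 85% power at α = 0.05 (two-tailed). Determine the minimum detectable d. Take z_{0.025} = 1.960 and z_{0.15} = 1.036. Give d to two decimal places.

For two independent groups of n = 383 each: d_min = (z_{α/2} + z_β)·√(2/n).
z-sum = 1.960 + 1.036 = 2.996.
d_min = 2.996 × √(2/383) = 2.996 × 0.0723 = 0.216.

d_min ≈ 0.22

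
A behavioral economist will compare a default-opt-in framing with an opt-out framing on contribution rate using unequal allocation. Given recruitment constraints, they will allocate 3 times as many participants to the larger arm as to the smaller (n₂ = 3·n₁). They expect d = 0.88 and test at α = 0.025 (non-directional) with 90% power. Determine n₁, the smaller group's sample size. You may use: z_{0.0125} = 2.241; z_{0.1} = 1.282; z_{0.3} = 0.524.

n₁ = 22

With allocation ratio k = n₂/n₁ = 3, Var(x̄₁−x̄₂) = σ²(1/n₁ + 1/(k·n₁)) = σ²·(k+1)/(k·n₁).
So n₁ = (1 + 1/k)·((z_{α/2} + z_β)/d)² = 1.333 × (3.523/0.88)².
n₁ = 1.333 × 16.03 = 21.4.
Round up: n₁ = 22, giving n₂ = 3 × 22 = 66.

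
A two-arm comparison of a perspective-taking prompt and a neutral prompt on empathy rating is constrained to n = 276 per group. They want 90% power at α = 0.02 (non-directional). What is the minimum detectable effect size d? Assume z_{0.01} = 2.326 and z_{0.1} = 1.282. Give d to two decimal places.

d_min ≈ 0.31

For two independent groups of n = 276 each: d_min = (z_{α/2} + z_β)·√(2/n).
z-sum = 2.326 + 1.282 = 3.608.
d_min = 3.608 × √(2/276) = 3.608 × 0.0851 = 0.307.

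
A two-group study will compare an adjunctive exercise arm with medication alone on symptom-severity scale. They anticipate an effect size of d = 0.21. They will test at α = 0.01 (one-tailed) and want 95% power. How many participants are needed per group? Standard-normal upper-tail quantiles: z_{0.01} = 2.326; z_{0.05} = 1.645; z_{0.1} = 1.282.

n = 716 per group

For two independent groups with equal n: n = 2·((z_{α} + z_β) / d)².
z_{α} + z_β = 2.326 + 1.645 = 3.971.
n = 2 × (3.971 / 0.21)² = 2 × 18.910² = 2 × 357.57 = 715.1.
Round up to the next whole participant.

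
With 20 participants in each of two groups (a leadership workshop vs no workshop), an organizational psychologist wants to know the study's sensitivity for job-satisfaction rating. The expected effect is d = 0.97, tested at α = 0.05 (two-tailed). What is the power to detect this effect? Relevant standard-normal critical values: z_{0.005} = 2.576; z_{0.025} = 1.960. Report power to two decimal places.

For two equal groups, power = Φ(d·√(n/2) − z_{α/2}).
d·√(n/2) = 0.97 × √(20/2) = 0.97 × 3.162 = 3.067.
z_β = 3.067 − 1.960 = 1.107.
Power = Φ(1.107) = 0.866.

power ≈ 0.87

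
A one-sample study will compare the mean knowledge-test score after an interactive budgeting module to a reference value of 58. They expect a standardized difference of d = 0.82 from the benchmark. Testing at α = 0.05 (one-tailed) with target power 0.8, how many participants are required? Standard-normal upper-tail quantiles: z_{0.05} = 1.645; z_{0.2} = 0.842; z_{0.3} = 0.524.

For a one-sample test: n = ((z_{α} + z_β) / d)².
z_{α} + z_β = 1.645 + 0.842 = 2.487.
n = (2.487 / 0.82)² = 3.033² = 9.20.
Round up.

n = 10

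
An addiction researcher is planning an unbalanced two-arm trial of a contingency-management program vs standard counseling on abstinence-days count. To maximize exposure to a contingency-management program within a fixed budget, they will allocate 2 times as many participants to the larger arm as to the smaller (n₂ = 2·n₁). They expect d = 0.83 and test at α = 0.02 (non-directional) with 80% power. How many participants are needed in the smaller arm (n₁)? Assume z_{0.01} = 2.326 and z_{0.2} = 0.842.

n₁ = 22

With allocation ratio k = n₂/n₁ = 2, Var(x̄₁−x̄₂) = σ²(1/n₁ + 1/(k·n₁)) = σ²·(k+1)/(k·n₁).
So n₁ = (1 + 1/k)·((z_{α/2} + z_β)/d)² = 1.500 × (3.168/0.83)².
n₁ = 1.500 × 14.57 = 21.9.
Round up: n₁ = 22, giving n₂ = 2 × 22 = 44.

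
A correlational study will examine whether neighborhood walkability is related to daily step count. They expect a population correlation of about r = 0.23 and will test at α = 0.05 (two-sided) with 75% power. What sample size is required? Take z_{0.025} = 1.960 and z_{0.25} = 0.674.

n = 130

Fisher's z: C = ½·ln((1+r)/(1−r)) = ½·ln(1.5974) = 0.2342.
n = ((z_{α/2} + z_β)/C)² + 3.
(1.960 + 0.674) / 0.2342 = 2.634 / 0.2342 = 11.247.
n = 11.247² + 3 = 126.49 + 3 = 129.5.
Round up.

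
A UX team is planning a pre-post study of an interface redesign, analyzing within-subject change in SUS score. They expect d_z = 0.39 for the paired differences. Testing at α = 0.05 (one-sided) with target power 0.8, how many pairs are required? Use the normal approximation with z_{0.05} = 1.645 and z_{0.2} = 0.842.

n = 41 pairs

For a paired (one-sample on differences) test: n = ((z_{α} + z_β) / d)².
z_{α} + z_β = 1.645 + 0.842 = 2.487.
n = (2.487 / 0.39)² = 6.377² = 40.67.
Round up.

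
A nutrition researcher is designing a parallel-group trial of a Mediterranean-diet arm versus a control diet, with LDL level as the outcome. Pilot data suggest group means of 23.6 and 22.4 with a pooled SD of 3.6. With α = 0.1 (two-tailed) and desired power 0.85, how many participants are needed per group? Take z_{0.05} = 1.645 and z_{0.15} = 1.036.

n = 130 per group

Cohen's d = |M₁ − M₂| / SD_pooled = |23.6 − 22.4| / 3.6 = 1.2 / 3.6 = 0.333.
For two independent groups with equal n: n = 2·((z_{α/2} + z_β) / d)².
z_{α/2} + z_β = 1.645 + 1.036 = 2.681.
n = 2 × (2.681 / 0.333)² = 2 × 8.051² = 2 × 64.82 = 129.6.
Round up to the next whole participant.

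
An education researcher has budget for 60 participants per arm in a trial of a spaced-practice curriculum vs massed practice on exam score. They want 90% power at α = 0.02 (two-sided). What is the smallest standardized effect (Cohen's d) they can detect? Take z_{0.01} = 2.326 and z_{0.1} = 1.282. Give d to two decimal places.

For two independent groups of n = 60 each: d_min = (z_{α/2} + z_β)·√(2/n).
z-sum = 2.326 + 1.282 = 3.608.
d_min = 3.608 × √(2/60) = 3.608 × 0.1826 = 0.659.

d_min ≈ 0.66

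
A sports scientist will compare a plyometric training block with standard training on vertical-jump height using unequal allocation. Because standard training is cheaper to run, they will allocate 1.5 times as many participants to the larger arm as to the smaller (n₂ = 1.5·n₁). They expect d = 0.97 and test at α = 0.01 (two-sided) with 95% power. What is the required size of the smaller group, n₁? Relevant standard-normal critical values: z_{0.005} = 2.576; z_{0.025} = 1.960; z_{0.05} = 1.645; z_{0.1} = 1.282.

With allocation ratio k = n₂/n₁ = 1.5, Var(x̄₁−x̄₂) = σ²(1/n₁ + 1/(k·n₁)) = σ²·(k+1)/(k·n₁).
So n₁ = (1 + 1/k)·((z_{α/2} + z_β)/d)² = 1.667 × (4.221/0.97)².
n₁ = 1.667 × 18.94 = 31.6.
Round up: n₁ = 32, giving n₂ = 1.5 × 32 = 48.

n₁ = 32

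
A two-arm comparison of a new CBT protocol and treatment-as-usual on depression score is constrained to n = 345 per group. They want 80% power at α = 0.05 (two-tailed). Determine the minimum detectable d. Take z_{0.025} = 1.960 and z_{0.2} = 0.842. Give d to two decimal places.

d_min ≈ 0.21

For two independent groups of n = 345 each: d_min = (z_{α/2} + z_β)·√(2/n).
z-sum = 1.960 + 0.842 = 2.802.
d_min = 2.802 × √(2/345) = 2.802 × 0.0761 = 0.213.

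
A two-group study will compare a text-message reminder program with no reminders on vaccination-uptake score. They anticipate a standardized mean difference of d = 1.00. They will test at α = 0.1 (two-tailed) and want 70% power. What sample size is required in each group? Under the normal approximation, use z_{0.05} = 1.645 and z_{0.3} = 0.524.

For two independent groups with equal n: n = 2·((z_{α/2} + z_β) / d)².
z_{α/2} + z_β = 1.645 + 0.524 = 2.169.
n = 2 × (2.169 / 1.00)² = 2 × 2.169² = 2 × 4.70 = 9.4.
Round up to the next whole participant.

n = 10 per group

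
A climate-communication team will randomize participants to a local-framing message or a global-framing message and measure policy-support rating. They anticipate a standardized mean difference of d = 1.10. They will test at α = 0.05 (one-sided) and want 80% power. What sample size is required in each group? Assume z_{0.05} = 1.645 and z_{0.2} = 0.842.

n = 11 per group

For two independent groups with equal n: n = 2·((z_{α} + z_β) / d)².
z_{α} + z_β = 1.645 + 0.842 = 2.487.
n = 2 × (2.487 / 1.10)² = 2 × 2.261² = 2 × 5.11 = 10.2.
Round up to the next whole participant.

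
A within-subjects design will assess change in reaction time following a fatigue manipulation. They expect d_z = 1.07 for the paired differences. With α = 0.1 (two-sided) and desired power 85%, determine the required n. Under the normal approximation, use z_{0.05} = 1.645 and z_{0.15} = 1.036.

n = 7 pairs

For a paired (one-sample on differences) test: n = ((z_{α/2} + z_β) / d)².
z_{α/2} + z_β = 1.645 + 1.036 = 2.681.
n = (2.681 / 1.07)² = 2.506² = 6.28.
Round up.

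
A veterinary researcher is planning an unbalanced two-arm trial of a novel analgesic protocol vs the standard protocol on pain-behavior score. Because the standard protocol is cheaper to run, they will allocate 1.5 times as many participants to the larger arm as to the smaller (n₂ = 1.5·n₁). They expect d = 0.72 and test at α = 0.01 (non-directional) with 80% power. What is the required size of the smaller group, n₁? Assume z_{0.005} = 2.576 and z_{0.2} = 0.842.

n₁ = 38

With allocation ratio k = n₂/n₁ = 1.5, Var(x̄₁−x̄₂) = σ²(1/n₁ + 1/(k·n₁)) = σ²·(k+1)/(k·n₁).
So n₁ = (1 + 1/k)·((z_{α/2} + z_β)/d)² = 1.667 × (3.418/0.72)².
n₁ = 1.667 × 22.54 = 37.6.
Round up: n₁ = 38, giving n₂ = 1.5 × 38 = 57.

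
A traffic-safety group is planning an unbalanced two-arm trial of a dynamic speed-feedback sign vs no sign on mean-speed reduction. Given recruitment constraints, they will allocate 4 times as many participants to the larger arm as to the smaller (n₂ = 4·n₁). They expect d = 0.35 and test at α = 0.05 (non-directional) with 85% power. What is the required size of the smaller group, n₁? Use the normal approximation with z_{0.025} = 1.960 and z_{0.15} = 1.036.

With allocation ratio k = n₂/n₁ = 4, Var(x̄₁−x̄₂) = σ²(1/n₁ + 1/(k·n₁)) = σ²·(k+1)/(k·n₁).
So n₁ = (1 + 1/k)·((z_{α/2} + z_β)/d)² = 1.250 × (2.996/0.35)².
n₁ = 1.250 × 73.27 = 91.6.
Round up: n₁ = 92, giving n₂ = 4 × 92 = 368.

n₁ = 92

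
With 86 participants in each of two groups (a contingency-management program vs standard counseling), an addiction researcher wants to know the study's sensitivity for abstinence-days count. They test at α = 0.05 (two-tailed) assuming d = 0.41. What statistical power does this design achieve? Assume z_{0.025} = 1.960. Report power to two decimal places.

For two equal groups, power = Φ(d·√(n/2) − z_{α/2}).
d·√(n/2) = 0.41 × √(86/2) = 0.41 × 6.557 = 2.689.
z_β = 2.689 − 1.960 = 0.729.
Power = Φ(0.729) = 0.767.

power ≈ 0.77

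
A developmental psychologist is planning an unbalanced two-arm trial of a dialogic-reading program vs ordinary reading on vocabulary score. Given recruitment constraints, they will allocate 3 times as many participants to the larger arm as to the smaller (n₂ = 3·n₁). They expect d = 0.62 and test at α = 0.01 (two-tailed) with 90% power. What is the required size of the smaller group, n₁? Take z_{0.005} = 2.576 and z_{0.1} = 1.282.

n₁ = 52

With allocation ratio k = n₂/n₁ = 3, Var(x̄₁−x̄₂) = σ²(1/n₁ + 1/(k·n₁)) = σ²·(k+1)/(k·n₁).
So n₁ = (1 + 1/k)·((z_{α/2} + z_β)/d)² = 1.333 × (3.858/0.62)².
n₁ = 1.333 × 38.72 = 51.6.
Round up: n₁ = 52, giving n₂ = 3 × 52 = 156.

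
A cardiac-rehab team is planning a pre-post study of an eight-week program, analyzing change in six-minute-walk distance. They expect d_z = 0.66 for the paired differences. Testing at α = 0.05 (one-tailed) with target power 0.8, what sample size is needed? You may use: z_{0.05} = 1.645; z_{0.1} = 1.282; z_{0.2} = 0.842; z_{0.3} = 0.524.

n = 15 pairs

For a paired (one-sample on differences) test: n = ((z_{α} + z_β) / d)².
z_{α} + z_β = 1.645 + 0.842 = 2.487.
n = (2.487 / 0.66)² = 3.768² = 14.20.
Round up.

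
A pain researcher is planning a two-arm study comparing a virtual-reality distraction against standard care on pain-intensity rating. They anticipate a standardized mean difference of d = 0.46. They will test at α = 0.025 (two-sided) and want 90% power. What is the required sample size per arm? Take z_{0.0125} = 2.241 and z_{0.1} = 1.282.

n = 118 per group

For two independent groups with equal n: n = 2·((z_{α/2} + z_β) / d)².
z_{α/2} + z_β = 2.241 + 1.282 = 3.523.
n = 2 × (3.523 / 0.46)² = 2 × 7.659² = 2 × 58.66 = 117.3.
Round up to the next whole participant.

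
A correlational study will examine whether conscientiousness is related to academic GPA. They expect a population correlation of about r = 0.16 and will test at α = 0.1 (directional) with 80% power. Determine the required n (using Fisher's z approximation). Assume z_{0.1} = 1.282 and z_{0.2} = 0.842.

Fisher's z: C = ½·ln((1+r)/(1−r)) = ½·ln(1.3810) = 0.1614.
n = ((z_{α} + z_β)/C)² + 3.
(1.282 + 0.842) / 0.1614 = 2.124 / 0.1614 = 13.160.
n = 13.160² + 3 = 173.18 + 3 = 176.2.
Round up.

n = 177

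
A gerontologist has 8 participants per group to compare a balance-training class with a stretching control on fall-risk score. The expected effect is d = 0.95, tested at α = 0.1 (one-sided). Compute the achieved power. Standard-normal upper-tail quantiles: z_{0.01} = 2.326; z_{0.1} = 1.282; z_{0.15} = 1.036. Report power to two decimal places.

For two equal groups, power = Φ(d·√(n/2) − z_{α}).
d·√(n/2) = 0.95 × √(8/2) = 0.95 × 2.000 = 1.900.
z_β = 1.900 − 1.282 = 0.618.
Power = Φ(0.618) = 0.732.

power ≈ 0.73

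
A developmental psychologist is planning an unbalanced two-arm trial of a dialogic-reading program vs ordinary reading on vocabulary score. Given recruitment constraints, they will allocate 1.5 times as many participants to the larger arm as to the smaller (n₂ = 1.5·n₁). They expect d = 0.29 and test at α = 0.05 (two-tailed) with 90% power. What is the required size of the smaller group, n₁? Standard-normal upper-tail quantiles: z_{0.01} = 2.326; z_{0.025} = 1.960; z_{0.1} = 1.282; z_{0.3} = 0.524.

With allocation ratio k = n₂/n₁ = 1.5, Var(x̄₁−x̄₂) = σ²(1/n₁ + 1/(k·n₁)) = σ²·(k+1)/(k·n₁).
So n₁ = (1 + 1/k)·((z_{α/2} + z_β)/d)² = 1.667 × (3.242/0.29)².
n₁ = 1.667 × 124.98 = 208.3.
Round up: n₁ = 209, giving n₂ = ⌈1.5 × 209⌉ = ⌈313.5⌉ = 314.

n₁ = 209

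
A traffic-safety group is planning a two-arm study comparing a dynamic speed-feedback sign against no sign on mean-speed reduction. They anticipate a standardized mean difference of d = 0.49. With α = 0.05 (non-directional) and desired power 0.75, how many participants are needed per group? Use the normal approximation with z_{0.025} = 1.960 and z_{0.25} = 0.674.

n = 58 per group

For two independent groups with equal n: n = 2·((z_{α/2} + z_β) / d)².
z_{α/2} + z_β = 1.960 + 0.674 = 2.634.
n = 2 × (2.634 / 0.49)² = 2 × 5.376² = 2 × 28.90 = 57.8.
Round up to the next whole participant.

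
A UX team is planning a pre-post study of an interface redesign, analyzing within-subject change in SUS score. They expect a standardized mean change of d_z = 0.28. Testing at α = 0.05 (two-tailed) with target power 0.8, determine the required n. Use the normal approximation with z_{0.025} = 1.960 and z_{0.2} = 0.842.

For a paired (one-sample on differences) test: n = ((z_{α/2} + z_β) / d)².
z_{α/2} + z_β = 1.960 + 0.842 = 2.802.
n = (2.802 / 0.28)² = 10.007² = 100.14.
Round up.

n = 101 pairs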